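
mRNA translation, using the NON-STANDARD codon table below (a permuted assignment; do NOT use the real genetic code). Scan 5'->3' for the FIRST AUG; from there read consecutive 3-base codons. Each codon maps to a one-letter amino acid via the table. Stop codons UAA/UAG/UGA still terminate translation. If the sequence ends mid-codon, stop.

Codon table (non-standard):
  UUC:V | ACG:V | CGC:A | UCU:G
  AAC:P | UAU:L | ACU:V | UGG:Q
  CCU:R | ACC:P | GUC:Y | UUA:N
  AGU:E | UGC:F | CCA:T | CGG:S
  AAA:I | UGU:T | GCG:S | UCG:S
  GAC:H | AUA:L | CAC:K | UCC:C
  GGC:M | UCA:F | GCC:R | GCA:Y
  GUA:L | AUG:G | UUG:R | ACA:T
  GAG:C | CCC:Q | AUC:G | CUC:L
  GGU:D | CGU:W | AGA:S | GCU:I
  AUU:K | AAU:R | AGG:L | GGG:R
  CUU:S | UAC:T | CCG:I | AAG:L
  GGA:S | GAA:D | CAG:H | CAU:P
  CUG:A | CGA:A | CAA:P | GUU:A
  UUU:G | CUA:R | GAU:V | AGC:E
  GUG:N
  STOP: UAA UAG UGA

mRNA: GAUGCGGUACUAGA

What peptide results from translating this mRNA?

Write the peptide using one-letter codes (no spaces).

start AUG at pos 1
pos 1: AUG -> G; peptide=G
pos 4: CGG -> S; peptide=GS
pos 7: UAC -> T; peptide=GST
pos 10: UAG -> STOP

Answer: GST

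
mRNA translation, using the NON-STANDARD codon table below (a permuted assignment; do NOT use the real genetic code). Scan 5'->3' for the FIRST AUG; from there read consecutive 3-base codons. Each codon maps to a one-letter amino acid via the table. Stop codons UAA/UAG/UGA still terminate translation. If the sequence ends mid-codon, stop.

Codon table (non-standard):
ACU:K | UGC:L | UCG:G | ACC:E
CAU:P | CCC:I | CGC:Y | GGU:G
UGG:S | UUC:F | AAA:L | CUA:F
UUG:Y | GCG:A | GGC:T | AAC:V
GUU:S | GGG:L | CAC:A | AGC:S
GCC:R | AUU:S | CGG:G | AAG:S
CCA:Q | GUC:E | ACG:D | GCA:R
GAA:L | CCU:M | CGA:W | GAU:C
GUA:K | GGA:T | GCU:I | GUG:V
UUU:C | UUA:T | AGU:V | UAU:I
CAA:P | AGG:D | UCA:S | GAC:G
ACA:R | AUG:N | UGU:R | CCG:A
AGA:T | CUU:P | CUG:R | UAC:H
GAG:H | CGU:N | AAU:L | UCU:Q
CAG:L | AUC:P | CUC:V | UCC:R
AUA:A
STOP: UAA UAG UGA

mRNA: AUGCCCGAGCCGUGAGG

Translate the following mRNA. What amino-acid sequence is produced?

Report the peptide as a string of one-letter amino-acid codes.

start AUG at pos 0
pos 0: AUG -> N; peptide=N
pos 3: CCC -> I; peptide=NI
pos 6: GAG -> H; peptide=NIH
pos 9: CCG -> A; peptide=NIHA
pos 12: UGA -> STOP

Answer: NIHA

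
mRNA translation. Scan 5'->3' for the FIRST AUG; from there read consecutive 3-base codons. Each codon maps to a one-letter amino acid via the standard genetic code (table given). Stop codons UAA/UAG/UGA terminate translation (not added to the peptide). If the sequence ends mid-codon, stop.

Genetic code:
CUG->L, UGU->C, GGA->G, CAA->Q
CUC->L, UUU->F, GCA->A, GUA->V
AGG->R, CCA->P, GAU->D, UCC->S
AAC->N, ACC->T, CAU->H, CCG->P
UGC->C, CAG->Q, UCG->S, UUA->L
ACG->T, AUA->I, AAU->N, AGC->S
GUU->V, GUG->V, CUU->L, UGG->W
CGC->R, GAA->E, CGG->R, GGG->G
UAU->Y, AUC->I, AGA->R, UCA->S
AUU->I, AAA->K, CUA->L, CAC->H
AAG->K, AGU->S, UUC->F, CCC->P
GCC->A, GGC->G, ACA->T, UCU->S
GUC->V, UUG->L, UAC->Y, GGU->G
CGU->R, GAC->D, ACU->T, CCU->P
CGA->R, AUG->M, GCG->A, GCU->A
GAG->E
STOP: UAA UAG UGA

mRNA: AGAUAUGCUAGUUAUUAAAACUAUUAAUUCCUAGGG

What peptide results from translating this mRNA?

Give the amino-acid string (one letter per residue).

start AUG at pos 4
pos 4: AUG -> M; peptide=M
pos 7: CUA -> L; peptide=ML
pos 10: GUU -> V; peptide=MLV
pos 13: AUU -> I; peptide=MLVI
pos 16: AAA -> K; peptide=MLVIK
pos 19: ACU -> T; peptide=MLVIKT
pos 22: AUU -> I; peptide=MLVIKTI
pos 25: AAU -> N; peptide=MLVIKTIN
pos 28: UCC -> S; peptide=MLVIKTINS
pos 31: UAG -> STOP

Answer: MLVIKTINS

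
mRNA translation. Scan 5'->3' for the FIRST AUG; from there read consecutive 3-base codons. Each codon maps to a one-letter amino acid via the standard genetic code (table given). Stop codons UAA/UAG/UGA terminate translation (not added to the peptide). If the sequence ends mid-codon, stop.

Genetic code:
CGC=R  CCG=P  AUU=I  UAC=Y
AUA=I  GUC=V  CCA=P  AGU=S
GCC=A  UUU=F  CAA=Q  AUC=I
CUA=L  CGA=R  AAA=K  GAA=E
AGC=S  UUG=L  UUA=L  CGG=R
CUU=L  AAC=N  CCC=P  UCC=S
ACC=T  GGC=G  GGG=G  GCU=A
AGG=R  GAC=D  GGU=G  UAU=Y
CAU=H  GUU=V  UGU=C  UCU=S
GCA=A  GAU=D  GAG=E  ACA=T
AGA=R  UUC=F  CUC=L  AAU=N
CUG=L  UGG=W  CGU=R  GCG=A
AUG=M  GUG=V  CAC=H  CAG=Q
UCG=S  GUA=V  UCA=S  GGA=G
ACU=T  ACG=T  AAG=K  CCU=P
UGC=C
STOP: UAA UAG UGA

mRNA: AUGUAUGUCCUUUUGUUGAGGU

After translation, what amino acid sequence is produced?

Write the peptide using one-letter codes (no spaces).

start AUG at pos 0
pos 0: AUG -> M; peptide=M
pos 3: UAU -> Y; peptide=MY
pos 6: GUC -> V; peptide=MYV
pos 9: CUU -> L; peptide=MYVL
pos 12: UUG -> L; peptide=MYVLL
pos 15: UUG -> L; peptide=MYVLLL
pos 18: AGG -> R; peptide=MYVLLLR
pos 21: only 1 nt remain (<3), stop (end of mRNA)

Answer: MYVLLLR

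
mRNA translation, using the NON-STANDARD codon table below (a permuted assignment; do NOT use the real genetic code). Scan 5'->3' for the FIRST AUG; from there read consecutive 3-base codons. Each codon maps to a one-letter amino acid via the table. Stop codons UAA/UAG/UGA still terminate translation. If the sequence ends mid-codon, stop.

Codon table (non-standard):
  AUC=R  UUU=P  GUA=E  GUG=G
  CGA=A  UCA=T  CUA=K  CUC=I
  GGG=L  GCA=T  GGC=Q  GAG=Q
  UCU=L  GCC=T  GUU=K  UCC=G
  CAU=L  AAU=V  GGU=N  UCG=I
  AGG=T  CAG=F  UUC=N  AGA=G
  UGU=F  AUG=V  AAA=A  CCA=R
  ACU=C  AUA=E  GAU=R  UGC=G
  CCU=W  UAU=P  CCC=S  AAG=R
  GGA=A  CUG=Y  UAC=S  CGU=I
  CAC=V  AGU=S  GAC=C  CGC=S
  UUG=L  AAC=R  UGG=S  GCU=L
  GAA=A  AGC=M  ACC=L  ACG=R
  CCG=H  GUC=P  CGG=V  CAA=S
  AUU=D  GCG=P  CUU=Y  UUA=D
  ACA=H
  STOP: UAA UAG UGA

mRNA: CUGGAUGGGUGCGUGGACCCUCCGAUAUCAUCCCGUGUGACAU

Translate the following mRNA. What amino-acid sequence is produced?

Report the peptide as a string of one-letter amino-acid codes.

start AUG at pos 4
pos 4: AUG -> V; peptide=V
pos 7: GGU -> N; peptide=VN
pos 10: GCG -> P; peptide=VNP
pos 13: UGG -> S; peptide=VNPS
pos 16: ACC -> L; peptide=VNPSL
pos 19: CUC -> I; peptide=VNPSLI
pos 22: CGA -> A; peptide=VNPSLIA
pos 25: UAU -> P; peptide=VNPSLIAP
pos 28: CAU -> L; peptide=VNPSLIAPL
pos 31: CCC -> S; peptide=VNPSLIAPLS
pos 34: GUG -> G; peptide=VNPSLIAPLSG
pos 37: UGA -> STOP

Answer: VNPSLIAPLSG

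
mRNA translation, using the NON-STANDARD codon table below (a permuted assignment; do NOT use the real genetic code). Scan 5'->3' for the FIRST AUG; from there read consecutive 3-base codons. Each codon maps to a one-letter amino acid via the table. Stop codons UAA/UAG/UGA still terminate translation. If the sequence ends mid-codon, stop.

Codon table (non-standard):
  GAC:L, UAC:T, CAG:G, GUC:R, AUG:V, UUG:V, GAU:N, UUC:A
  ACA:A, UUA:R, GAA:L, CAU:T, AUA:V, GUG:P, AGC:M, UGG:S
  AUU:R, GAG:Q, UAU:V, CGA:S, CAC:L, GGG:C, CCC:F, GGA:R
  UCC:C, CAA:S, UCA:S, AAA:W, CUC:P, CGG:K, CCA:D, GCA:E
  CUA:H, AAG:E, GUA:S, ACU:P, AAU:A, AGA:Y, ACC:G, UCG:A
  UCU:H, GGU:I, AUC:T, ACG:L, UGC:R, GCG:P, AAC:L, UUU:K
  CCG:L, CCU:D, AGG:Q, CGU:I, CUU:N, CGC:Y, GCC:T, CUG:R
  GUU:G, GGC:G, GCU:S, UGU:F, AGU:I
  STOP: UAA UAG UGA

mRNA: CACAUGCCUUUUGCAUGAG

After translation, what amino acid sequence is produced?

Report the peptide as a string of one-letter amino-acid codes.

start AUG at pos 3
pos 3: AUG -> V; peptide=V
pos 6: CCU -> D; peptide=VD
pos 9: UUU -> K; peptide=VDK
pos 12: GCA -> E; peptide=VDKE
pos 15: UGA -> STOP

Answer: VDKE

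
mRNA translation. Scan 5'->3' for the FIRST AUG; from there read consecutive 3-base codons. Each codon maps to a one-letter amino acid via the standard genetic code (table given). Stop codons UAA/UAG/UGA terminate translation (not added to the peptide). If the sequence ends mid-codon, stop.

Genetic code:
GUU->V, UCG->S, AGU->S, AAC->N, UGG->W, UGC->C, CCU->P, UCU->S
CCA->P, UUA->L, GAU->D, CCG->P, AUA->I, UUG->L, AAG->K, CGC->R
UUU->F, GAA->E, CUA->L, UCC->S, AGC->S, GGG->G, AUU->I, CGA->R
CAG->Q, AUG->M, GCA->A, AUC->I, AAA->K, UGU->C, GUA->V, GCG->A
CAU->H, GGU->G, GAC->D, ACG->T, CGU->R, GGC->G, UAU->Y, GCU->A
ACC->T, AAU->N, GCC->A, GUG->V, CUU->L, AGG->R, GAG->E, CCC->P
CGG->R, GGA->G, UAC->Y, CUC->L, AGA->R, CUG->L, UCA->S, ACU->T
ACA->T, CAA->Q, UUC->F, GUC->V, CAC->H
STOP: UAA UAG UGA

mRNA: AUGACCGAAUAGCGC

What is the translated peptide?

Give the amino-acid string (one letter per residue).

Answer: MTE

Derivation:
start AUG at pos 0
pos 0: AUG -> M; peptide=M
pos 3: ACC -> T; peptide=MT
pos 6: GAA -> E; peptide=MTE
pos 9: UAG -> STOP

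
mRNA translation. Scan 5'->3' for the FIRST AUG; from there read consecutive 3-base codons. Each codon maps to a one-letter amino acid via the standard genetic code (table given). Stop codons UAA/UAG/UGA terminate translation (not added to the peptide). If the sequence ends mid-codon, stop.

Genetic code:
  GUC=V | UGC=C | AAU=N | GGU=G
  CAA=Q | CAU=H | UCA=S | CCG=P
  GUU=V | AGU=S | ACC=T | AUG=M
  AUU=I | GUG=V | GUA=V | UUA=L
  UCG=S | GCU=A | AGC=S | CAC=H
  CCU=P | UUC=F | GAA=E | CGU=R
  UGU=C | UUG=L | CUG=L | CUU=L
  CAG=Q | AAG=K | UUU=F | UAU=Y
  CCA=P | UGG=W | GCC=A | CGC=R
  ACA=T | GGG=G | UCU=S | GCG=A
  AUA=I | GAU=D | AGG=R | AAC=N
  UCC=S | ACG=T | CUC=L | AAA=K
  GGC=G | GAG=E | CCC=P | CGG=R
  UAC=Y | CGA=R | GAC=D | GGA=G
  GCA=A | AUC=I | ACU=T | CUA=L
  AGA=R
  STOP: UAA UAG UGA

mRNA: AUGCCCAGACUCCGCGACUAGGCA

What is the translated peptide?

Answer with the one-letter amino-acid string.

Answer: MPRLRD

Derivation:
start AUG at pos 0
pos 0: AUG -> M; peptide=M
pos 3: CCC -> P; peptide=MP
pos 6: AGA -> R; peptide=MPR
pos 9: CUC -> L; peptide=MPRL
pos 12: CGC -> R; peptide=MPRLR
pos 15: GAC -> D; peptide=MPRLRD
pos 18: UAG -> STOP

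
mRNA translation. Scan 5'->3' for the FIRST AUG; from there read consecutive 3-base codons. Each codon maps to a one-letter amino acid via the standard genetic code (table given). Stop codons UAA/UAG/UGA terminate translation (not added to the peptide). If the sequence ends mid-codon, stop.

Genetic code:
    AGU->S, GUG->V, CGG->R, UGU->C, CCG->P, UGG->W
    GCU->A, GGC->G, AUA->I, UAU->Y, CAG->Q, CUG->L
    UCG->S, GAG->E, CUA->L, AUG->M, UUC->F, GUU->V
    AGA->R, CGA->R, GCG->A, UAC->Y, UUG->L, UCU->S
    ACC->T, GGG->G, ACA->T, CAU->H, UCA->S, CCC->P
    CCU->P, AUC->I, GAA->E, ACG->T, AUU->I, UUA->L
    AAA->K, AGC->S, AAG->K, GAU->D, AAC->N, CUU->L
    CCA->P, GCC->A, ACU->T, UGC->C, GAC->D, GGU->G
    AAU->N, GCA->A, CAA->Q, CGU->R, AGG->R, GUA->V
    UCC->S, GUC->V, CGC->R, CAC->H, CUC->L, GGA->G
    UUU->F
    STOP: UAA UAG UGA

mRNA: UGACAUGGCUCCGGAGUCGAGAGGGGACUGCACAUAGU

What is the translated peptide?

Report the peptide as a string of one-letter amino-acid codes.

start AUG at pos 4
pos 4: AUG -> M; peptide=M
pos 7: GCU -> A; peptide=MA
pos 10: CCG -> P; peptide=MAP
pos 13: GAG -> E; peptide=MAPE
pos 16: UCG -> S; peptide=MAPES
pos 19: AGA -> R; peptide=MAPESR
pos 22: GGG -> G; peptide=MAPESRG
pos 25: GAC -> D; peptide=MAPESRGD
pos 28: UGC -> C; peptide=MAPESRGDC
pos 31: ACA -> T; peptide=MAPESRGDCT
pos 34: UAG -> STOP

Answer: MAPESRGDCT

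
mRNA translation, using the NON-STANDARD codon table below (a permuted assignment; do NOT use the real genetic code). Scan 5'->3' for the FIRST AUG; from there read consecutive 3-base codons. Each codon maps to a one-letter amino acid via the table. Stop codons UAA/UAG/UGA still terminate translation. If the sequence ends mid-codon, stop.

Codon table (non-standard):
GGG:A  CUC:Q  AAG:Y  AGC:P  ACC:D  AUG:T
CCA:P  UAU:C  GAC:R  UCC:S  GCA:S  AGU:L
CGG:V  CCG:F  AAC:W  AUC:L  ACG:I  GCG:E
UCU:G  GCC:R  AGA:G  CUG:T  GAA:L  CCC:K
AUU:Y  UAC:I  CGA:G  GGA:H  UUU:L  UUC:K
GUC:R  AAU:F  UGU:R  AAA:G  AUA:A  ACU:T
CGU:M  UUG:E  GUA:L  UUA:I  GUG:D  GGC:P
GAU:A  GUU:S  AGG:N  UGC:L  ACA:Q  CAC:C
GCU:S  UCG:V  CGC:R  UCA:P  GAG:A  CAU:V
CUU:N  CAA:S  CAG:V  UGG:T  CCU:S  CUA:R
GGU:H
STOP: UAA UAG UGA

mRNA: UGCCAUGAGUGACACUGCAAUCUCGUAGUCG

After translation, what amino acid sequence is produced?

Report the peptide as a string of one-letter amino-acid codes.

start AUG at pos 4
pos 4: AUG -> T; peptide=T
pos 7: AGU -> L; peptide=TL
pos 10: GAC -> R; peptide=TLR
pos 13: ACU -> T; peptide=TLRT
pos 16: GCA -> S; peptide=TLRTS
pos 19: AUC -> L; peptide=TLRTSL
pos 22: UCG -> V; peptide=TLRTSLV
pos 25: UAG -> STOP

Answer: TLRTSLV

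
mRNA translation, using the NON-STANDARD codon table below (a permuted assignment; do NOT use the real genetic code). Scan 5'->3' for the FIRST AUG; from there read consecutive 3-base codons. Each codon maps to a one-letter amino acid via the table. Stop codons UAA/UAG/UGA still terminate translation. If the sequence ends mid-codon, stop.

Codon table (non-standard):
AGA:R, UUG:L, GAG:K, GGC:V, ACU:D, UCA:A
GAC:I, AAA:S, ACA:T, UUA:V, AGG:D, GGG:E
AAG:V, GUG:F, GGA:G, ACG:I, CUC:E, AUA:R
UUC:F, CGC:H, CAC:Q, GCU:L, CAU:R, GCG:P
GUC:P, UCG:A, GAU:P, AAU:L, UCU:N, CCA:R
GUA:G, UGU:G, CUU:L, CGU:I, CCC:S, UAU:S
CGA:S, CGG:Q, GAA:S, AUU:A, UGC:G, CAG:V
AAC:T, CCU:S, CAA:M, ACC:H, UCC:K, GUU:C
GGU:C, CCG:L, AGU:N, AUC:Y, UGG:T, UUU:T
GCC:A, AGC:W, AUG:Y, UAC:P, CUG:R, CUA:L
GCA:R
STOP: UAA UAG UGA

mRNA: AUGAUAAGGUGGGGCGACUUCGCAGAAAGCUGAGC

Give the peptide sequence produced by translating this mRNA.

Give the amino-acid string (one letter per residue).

start AUG at pos 0
pos 0: AUG -> Y; peptide=Y
pos 3: AUA -> R; peptide=YR
pos 6: AGG -> D; peptide=YRD
pos 9: UGG -> T; peptide=YRDT
pos 12: GGC -> V; peptide=YRDTV
pos 15: GAC -> I; peptide=YRDTVI
pos 18: UUC -> F; peptide=YRDTVIF
pos 21: GCA -> R; peptide=YRDTVIFR
pos 24: GAA -> S; peptide=YRDTVIFRS
pos 27: AGC -> W; peptide=YRDTVIFRSW
pos 30: UGA -> STOP

Answer: YRDTVIFRSW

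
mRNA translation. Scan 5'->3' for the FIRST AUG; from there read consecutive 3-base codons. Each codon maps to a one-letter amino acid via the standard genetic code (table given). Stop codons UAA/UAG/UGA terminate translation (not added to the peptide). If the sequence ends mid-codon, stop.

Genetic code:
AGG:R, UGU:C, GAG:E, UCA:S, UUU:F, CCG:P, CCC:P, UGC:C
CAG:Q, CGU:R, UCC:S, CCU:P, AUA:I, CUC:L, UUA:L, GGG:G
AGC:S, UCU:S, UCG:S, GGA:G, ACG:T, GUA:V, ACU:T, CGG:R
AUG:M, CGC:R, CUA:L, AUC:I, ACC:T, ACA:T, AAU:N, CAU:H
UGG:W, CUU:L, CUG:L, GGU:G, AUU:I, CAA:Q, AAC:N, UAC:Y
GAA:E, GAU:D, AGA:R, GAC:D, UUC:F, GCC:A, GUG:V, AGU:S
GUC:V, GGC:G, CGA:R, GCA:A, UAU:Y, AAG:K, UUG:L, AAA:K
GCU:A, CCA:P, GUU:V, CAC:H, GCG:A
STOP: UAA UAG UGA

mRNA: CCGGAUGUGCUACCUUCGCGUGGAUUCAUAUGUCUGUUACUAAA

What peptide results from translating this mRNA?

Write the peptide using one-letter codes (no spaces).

Answer: MCYLRVDSYVCY

Derivation:
start AUG at pos 4
pos 4: AUG -> M; peptide=M
pos 7: UGC -> C; peptide=MC
pos 10: UAC -> Y; peptide=MCY
pos 13: CUU -> L; peptide=MCYL
pos 16: CGC -> R; peptide=MCYLR
pos 19: GUG -> V; peptide=MCYLRV
pos 22: GAU -> D; peptide=MCYLRVD
pos 25: UCA -> S; peptide=MCYLRVDS
pos 28: UAU -> Y; peptide=MCYLRVDSY
pos 31: GUC -> V; peptide=MCYLRVDSYV
pos 34: UGU -> C; peptide=MCYLRVDSYVC
pos 37: UAC -> Y; peptide=MCYLRVDSYVCY
pos 40: UAA -> STOP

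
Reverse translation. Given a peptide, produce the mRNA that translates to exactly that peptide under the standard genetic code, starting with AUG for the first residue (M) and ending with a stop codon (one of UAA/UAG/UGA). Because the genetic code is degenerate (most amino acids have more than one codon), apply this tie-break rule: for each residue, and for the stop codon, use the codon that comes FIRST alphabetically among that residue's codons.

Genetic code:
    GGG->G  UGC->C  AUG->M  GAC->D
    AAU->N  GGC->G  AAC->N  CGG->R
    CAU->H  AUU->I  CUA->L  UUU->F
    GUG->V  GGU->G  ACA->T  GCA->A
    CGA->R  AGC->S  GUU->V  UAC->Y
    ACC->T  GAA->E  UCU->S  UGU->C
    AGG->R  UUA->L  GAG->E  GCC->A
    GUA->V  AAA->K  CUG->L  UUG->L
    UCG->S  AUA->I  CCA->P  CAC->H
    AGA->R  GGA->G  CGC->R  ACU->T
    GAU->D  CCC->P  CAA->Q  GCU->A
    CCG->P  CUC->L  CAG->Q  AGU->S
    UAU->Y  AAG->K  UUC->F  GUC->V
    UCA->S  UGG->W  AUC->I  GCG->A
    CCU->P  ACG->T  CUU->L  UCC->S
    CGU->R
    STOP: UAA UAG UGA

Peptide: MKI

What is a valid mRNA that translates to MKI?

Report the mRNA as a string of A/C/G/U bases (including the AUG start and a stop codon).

residue 1: M -> AUG (start codon)
residue 2: K codons sorted = AAA,AAG -> pick first = AAA
residue 3: I codons sorted = AUA,AUC,AUU -> pick first = AUA
terminator: stop codons sorted = UAA,UAG,UGA -> pick first = UAA

Answer: mRNA: AUGAAAAUAUAA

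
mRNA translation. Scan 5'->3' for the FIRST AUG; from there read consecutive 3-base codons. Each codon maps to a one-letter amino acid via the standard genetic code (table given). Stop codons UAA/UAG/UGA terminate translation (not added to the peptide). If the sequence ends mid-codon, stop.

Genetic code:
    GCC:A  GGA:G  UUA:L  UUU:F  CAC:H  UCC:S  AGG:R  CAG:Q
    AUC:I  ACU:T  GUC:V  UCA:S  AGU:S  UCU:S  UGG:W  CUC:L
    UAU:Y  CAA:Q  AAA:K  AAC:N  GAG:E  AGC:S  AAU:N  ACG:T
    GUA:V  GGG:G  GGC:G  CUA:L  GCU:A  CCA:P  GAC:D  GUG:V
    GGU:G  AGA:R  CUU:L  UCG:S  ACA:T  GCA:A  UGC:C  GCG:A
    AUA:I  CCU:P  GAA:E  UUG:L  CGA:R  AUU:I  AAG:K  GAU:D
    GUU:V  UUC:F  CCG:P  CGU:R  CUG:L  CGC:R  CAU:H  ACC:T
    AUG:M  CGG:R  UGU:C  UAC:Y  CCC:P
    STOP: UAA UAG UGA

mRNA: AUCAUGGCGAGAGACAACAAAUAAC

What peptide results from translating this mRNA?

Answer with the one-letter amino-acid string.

Answer: MARDNK

Derivation:
start AUG at pos 3
pos 3: AUG -> M; peptide=M
pos 6: GCG -> A; peptide=MA
pos 9: AGA -> R; peptide=MAR
pos 12: GAC -> D; peptide=MARD
pos 15: AAC -> N; peptide=MARDN
pos 18: AAA -> K; peptide=MARDNK
pos 21: UAA -> STOP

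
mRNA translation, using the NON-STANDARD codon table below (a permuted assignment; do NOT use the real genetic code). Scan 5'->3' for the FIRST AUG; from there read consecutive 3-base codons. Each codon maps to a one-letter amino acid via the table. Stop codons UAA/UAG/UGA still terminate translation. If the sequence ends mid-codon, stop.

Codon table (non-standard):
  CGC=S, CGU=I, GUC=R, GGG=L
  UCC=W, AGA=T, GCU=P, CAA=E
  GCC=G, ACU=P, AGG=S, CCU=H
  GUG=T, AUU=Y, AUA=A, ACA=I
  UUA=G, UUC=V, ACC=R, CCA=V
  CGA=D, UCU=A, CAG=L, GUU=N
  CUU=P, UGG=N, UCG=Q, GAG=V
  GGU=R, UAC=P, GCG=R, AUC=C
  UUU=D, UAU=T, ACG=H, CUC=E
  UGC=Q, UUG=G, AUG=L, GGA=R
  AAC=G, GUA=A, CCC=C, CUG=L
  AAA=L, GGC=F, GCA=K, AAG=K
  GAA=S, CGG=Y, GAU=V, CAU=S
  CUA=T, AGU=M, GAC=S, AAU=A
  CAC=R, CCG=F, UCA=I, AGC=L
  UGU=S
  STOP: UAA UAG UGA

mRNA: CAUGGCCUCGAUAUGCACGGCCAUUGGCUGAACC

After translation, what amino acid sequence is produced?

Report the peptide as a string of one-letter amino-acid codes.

start AUG at pos 1
pos 1: AUG -> L; peptide=L
pos 4: GCC -> G; peptide=LG
pos 7: UCG -> Q; peptide=LGQ
pos 10: AUA -> A; peptide=LGQA
pos 13: UGC -> Q; peptide=LGQAQ
pos 16: ACG -> H; peptide=LGQAQH
pos 19: GCC -> G; peptide=LGQAQHG
pos 22: AUU -> Y; peptide=LGQAQHGY
pos 25: GGC -> F; peptide=LGQAQHGYF
pos 28: UGA -> STOP

Answer: LGQAQHGYF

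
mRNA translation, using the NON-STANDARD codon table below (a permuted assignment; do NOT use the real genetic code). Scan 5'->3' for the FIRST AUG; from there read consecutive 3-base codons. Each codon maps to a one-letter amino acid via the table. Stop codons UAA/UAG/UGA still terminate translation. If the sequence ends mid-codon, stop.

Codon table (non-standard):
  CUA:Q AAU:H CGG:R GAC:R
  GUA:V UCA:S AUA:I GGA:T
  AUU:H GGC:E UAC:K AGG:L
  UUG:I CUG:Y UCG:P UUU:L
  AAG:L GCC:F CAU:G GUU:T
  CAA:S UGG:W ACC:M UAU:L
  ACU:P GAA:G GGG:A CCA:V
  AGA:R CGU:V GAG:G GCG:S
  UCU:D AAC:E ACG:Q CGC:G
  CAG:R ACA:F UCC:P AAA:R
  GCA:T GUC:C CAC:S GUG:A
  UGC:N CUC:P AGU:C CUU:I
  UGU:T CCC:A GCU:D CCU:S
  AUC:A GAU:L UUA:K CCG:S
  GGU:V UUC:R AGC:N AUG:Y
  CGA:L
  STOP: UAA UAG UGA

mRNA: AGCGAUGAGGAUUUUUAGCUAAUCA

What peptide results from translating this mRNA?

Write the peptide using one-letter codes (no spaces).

start AUG at pos 4
pos 4: AUG -> Y; peptide=Y
pos 7: AGG -> L; peptide=YL
pos 10: AUU -> H; peptide=YLH
pos 13: UUU -> L; peptide=YLHL
pos 16: AGC -> N; peptide=YLHLN
pos 19: UAA -> STOP

Answer: YLHLN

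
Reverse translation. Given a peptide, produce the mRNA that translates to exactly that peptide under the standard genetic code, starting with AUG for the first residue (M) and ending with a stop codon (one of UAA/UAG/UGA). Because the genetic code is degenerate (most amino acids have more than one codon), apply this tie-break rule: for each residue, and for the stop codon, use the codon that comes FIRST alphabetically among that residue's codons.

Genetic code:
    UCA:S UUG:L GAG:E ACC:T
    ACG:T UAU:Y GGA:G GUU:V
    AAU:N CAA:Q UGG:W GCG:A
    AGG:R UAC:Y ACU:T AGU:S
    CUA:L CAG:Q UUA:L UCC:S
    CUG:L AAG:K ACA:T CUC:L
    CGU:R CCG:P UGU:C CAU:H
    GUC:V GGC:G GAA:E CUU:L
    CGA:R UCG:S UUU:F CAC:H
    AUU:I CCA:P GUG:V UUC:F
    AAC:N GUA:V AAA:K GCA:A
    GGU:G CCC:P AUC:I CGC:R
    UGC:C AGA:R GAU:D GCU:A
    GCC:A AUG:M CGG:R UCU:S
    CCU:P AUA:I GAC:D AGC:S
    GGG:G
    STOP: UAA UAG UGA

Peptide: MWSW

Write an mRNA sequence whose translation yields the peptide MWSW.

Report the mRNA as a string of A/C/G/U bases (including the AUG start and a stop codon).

Answer: mRNA: AUGUGGAGCUGGUAA

Derivation:
residue 1: M -> AUG (start codon)
residue 2: W -> UGG (only codon)
residue 3: S codons sorted = AGC,AGU,UCA,UCC,UCG,UCU -> pick first = AGC
residue 4: W -> UGG (only codon)
terminator: stop codons sorted = UAA,UAG,UGA -> pick first = UAA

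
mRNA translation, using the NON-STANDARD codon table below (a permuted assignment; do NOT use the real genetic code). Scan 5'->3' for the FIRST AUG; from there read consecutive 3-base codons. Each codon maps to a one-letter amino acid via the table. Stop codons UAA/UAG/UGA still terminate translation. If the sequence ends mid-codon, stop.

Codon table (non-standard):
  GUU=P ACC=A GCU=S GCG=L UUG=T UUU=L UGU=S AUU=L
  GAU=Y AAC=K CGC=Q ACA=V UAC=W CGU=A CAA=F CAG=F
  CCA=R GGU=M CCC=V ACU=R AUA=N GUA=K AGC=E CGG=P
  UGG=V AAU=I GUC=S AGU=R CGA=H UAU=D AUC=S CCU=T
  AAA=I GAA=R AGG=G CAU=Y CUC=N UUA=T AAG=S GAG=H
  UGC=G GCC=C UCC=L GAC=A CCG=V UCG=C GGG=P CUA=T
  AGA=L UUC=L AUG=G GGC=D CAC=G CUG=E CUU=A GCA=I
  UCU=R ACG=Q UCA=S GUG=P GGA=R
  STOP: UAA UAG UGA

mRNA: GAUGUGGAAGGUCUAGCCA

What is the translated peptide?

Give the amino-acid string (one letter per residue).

Answer: GVSS

Derivation:
start AUG at pos 1
pos 1: AUG -> G; peptide=G
pos 4: UGG -> V; peptide=GV
pos 7: AAG -> S; peptide=GVS
pos 10: GUC -> S; peptide=GVSS
pos 13: UAG -> STOP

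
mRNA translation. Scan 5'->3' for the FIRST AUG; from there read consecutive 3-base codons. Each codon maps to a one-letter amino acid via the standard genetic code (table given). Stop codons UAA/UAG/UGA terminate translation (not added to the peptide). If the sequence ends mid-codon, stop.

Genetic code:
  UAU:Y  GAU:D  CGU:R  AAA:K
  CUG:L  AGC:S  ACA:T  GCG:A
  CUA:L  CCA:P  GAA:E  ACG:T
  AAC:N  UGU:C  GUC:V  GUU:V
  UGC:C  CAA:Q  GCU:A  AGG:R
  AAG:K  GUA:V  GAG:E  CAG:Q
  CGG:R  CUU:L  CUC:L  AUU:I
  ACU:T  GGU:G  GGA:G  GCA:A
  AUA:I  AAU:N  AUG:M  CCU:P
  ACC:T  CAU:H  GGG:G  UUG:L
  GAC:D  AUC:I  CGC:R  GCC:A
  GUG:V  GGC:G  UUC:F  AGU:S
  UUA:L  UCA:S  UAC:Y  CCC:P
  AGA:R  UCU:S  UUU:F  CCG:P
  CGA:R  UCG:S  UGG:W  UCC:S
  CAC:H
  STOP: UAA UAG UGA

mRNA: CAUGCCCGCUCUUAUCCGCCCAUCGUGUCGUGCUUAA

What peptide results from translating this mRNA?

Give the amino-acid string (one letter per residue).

Answer: MPALIRPSCRA

Derivation:
start AUG at pos 1
pos 1: AUG -> M; peptide=M
pos 4: CCC -> P; peptide=MP
pos 7: GCU -> A; peptide=MPA
pos 10: CUU -> L; peptide=MPAL
pos 13: AUC -> I; peptide=MPALI
pos 16: CGC -> R; peptide=MPALIR
pos 19: CCA -> P; peptide=MPALIRP
pos 22: UCG -> S; peptide=MPALIRPS
pos 25: UGU -> C; peptide=MPALIRPSC
pos 28: CGU -> R; peptide=MPALIRPSCR
pos 31: GCU -> A; peptide=MPALIRPSCRA
pos 34: UAA -> STOP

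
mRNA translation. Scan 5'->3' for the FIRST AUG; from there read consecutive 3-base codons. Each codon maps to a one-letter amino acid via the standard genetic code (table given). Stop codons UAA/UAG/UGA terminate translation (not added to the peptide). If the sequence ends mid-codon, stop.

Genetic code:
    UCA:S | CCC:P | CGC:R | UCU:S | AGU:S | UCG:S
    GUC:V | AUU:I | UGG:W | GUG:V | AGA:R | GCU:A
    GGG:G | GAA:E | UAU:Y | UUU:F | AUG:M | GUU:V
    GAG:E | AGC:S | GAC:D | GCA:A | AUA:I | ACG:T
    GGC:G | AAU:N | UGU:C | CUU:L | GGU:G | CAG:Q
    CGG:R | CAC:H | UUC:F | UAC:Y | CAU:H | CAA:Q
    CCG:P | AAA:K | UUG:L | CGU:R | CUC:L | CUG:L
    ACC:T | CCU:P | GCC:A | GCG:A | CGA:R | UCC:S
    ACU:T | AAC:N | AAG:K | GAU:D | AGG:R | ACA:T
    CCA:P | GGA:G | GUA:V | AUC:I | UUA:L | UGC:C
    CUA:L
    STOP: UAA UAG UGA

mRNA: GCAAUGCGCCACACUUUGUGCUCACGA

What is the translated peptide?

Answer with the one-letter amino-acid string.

Answer: MRHTLCSR

Derivation:
start AUG at pos 3
pos 3: AUG -> M; peptide=M
pos 6: CGC -> R; peptide=MR
pos 9: CAC -> H; peptide=MRH
pos 12: ACU -> T; peptide=MRHT
pos 15: UUG -> L; peptide=MRHTL
pos 18: UGC -> C; peptide=MRHTLC
pos 21: UCA -> S; peptide=MRHTLCS
pos 24: CGA -> R; peptide=MRHTLCSR
pos 27: only 0 nt remain (<3), stop (end of mRNA)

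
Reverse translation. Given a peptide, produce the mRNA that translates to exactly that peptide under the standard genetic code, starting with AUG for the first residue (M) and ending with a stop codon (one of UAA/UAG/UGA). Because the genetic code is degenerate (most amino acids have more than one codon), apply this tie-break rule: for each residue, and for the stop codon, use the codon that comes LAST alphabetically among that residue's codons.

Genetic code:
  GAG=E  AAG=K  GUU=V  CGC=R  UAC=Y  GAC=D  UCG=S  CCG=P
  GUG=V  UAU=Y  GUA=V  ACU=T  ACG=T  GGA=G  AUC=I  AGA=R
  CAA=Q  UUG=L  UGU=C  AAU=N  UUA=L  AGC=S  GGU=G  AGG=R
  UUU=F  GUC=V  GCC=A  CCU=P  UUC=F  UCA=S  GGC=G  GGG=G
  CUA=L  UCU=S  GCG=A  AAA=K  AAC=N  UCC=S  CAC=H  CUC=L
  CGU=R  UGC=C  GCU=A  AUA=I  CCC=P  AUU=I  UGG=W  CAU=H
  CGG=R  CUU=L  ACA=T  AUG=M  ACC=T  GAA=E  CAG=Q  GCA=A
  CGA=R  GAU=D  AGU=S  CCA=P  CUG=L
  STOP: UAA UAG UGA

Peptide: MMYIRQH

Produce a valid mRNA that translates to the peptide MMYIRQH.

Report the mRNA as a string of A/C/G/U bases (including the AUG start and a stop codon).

Answer: mRNA: AUGAUGUAUAUUCGUCAGCAUUGA

Derivation:
residue 1: M -> AUG (start codon)
residue 2: M -> AUG (only codon)
residue 3: Y codons sorted = UAC,UAU -> pick last = UAU
residue 4: I codons sorted = AUA,AUC,AUU -> pick last = AUU
residue 5: R codons sorted = AGA,AGG,CGA,CGC,CGG,CGU -> pick last = CGU
residue 6: Q codons sorted = CAA,CAG -> pick last = CAG
residue 7: H codons sorted = CAC,CAU -> pick last = CAU
terminator: stop codons sorted = UAA,UAG,UGA -> pick last = UGA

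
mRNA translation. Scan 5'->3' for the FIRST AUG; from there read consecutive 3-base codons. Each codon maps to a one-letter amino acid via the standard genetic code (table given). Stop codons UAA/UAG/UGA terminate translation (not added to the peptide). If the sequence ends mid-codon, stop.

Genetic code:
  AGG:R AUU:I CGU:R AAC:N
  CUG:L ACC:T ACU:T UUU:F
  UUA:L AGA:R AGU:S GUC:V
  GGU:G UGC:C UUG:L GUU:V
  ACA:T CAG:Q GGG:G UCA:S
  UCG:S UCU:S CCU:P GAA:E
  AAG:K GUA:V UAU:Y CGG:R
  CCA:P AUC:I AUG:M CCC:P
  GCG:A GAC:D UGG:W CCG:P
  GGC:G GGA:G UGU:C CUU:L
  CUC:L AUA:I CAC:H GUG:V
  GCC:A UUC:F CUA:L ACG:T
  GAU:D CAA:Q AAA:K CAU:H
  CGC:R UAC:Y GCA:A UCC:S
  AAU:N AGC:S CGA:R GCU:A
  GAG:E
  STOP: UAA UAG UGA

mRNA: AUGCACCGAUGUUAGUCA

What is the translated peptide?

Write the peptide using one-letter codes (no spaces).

start AUG at pos 0
pos 0: AUG -> M; peptide=M
pos 3: CAC -> H; peptide=MH
pos 6: CGA -> R; peptide=MHR
pos 9: UGU -> C; peptide=MHRC
pos 12: UAG -> STOP

Answer: MHRC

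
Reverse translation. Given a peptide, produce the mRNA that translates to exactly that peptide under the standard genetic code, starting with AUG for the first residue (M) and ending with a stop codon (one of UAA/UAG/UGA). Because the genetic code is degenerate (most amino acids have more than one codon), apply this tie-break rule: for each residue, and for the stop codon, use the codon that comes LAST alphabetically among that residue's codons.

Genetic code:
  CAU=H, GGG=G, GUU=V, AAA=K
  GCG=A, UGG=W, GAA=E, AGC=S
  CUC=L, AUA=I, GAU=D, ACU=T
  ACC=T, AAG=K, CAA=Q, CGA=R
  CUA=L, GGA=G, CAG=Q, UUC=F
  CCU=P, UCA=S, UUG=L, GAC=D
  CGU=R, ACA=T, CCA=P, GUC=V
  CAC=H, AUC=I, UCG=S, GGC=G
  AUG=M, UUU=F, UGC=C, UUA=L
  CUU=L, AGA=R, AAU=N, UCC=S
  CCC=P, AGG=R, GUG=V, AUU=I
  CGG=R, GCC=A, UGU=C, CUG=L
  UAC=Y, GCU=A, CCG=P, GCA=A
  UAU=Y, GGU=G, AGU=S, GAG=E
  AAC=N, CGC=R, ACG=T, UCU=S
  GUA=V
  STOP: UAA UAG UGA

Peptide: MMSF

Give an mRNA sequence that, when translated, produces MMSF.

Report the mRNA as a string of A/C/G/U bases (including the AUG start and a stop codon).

Answer: mRNA: AUGAUGUCUUUUUGA

Derivation:
residue 1: M -> AUG (start codon)
residue 2: M -> AUG (only codon)
residue 3: S codons sorted = AGC,AGU,UCA,UCC,UCG,UCU -> pick last = UCU
residue 4: F codons sorted = UUC,UUU -> pick last = UUU
terminator: stop codons sorted = UAA,UAG,UGA -> pick last = UGA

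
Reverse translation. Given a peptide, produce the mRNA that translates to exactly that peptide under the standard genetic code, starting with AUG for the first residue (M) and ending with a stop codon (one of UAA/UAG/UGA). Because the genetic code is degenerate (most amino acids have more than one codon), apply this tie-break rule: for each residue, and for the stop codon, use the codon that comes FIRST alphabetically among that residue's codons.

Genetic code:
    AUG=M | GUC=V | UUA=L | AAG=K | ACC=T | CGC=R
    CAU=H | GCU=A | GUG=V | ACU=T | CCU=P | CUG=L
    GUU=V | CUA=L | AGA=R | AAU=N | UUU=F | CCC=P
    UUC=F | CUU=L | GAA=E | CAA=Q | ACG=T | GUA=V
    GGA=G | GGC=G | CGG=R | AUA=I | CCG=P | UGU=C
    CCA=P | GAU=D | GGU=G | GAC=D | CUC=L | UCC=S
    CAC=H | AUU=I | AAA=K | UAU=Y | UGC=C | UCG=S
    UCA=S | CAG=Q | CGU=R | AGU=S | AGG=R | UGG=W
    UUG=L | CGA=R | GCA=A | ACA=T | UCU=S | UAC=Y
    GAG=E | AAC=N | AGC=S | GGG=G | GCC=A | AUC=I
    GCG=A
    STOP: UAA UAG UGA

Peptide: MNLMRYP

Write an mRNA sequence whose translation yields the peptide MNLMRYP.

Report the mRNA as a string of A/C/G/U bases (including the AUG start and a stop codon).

residue 1: M -> AUG (start codon)
residue 2: N codons sorted = AAC,AAU -> pick first = AAC
residue 3: L codons sorted = CUA,CUC,CUG,CUU,UUA,UUG -> pick first = CUA
residue 4: M -> AUG (only codon)
residue 5: R codons sorted = AGA,AGG,CGA,CGC,CGG,CGU -> pick first = AGA
residue 6: Y codons sorted = UAC,UAU -> pick first = UAC
residue 7: P codons sorted = CCA,CCC,CCG,CCU -> pick first = CCA
terminator: stop codons sorted = UAA,UAG,UGA -> pick first = UAA

Answer: mRNA: AUGAACCUAAUGAGAUACCCAUAA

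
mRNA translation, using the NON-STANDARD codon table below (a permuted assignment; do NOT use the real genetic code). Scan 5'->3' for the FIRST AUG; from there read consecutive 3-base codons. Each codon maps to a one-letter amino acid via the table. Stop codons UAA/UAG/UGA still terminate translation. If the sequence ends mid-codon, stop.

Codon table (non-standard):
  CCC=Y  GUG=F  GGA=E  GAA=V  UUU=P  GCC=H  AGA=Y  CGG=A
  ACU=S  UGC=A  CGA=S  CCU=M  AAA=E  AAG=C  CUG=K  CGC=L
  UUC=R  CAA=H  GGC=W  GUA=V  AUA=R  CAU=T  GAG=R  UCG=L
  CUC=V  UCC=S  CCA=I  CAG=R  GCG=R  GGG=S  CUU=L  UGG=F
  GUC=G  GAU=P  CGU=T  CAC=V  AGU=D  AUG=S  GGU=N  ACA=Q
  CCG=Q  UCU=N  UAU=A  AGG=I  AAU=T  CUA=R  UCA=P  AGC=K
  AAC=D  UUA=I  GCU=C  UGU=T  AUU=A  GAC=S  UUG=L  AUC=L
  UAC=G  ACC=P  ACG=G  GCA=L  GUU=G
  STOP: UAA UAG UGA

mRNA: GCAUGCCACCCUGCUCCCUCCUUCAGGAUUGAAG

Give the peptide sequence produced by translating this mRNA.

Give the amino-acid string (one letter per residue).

Answer: SIYASVLRP

Derivation:
start AUG at pos 2
pos 2: AUG -> S; peptide=S
pos 5: CCA -> I; peptide=SI
pos 8: CCC -> Y; peptide=SIY
pos 11: UGC -> A; peptide=SIYA
pos 14: UCC -> S; peptide=SIYAS
pos 17: CUC -> V; peptide=SIYASV
pos 20: CUU -> L; peptide=SIYASVL
pos 23: CAG -> R; peptide=SIYASVLR
pos 26: GAU -> P; peptide=SIYASVLRP
pos 29: UGA -> STOP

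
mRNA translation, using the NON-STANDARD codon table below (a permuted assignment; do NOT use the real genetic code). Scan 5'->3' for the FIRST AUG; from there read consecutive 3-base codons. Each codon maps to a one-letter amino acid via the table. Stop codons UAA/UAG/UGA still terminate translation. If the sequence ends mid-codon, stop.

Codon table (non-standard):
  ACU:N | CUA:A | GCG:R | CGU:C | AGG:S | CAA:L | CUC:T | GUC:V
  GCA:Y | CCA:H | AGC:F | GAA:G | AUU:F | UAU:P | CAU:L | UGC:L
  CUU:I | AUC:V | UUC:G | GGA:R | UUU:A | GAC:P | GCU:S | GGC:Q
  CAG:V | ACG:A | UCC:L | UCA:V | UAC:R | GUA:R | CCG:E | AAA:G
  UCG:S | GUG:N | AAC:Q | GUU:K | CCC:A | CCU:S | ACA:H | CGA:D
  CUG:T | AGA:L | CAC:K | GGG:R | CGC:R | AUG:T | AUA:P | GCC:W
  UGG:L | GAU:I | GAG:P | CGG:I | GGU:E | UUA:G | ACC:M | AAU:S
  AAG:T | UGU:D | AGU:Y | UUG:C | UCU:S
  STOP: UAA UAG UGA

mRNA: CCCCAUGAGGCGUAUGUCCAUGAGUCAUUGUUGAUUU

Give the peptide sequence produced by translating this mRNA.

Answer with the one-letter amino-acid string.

start AUG at pos 4
pos 4: AUG -> T; peptide=T
pos 7: AGG -> S; peptide=TS
pos 10: CGU -> C; peptide=TSC
pos 13: AUG -> T; peptide=TSCT
pos 16: UCC -> L; peptide=TSCTL
pos 19: AUG -> T; peptide=TSCTLT
pos 22: AGU -> Y; peptide=TSCTLTY
pos 25: CAU -> L; peptide=TSCTLTYL
pos 28: UGU -> D; peptide=TSCTLTYLD
pos 31: UGA -> STOP

Answer: TSCTLTYLD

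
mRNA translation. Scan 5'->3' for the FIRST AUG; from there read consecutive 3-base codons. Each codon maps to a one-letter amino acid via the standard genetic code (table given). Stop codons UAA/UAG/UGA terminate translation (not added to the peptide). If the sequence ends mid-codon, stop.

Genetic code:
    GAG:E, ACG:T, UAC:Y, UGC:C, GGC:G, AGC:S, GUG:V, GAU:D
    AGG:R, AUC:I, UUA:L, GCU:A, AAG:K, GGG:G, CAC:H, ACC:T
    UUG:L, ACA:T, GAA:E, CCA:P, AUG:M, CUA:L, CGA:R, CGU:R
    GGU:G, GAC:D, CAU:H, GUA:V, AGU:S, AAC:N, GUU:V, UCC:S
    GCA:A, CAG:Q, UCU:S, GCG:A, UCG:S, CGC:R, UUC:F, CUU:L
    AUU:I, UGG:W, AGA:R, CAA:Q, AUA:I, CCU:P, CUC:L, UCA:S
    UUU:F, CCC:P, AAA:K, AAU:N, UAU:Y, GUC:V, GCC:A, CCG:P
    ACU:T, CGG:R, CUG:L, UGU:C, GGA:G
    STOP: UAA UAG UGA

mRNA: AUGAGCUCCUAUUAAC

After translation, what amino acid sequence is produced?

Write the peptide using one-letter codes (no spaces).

start AUG at pos 0
pos 0: AUG -> M; peptide=M
pos 3: AGC -> S; peptide=MS
pos 6: UCC -> S; peptide=MSS
pos 9: UAU -> Y; peptide=MSSY
pos 12: UAA -> STOP

Answer: MSSY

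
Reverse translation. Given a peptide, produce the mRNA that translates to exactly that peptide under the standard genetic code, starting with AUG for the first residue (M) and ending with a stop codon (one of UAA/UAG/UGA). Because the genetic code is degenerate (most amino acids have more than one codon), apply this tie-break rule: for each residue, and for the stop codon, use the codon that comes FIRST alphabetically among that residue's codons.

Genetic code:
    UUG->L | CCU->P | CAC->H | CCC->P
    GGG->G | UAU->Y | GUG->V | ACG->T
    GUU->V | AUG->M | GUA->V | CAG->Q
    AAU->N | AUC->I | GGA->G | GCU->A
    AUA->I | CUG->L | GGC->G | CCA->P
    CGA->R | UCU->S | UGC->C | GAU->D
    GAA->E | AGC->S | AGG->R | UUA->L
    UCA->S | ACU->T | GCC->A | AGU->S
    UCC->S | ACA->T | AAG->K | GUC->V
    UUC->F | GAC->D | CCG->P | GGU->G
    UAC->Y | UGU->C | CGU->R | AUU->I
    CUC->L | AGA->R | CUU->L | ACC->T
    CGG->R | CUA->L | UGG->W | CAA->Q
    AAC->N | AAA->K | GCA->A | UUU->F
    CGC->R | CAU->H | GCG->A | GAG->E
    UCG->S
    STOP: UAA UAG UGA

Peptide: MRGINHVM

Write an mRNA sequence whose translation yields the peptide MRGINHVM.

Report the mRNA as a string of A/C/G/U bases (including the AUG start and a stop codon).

residue 1: M -> AUG (start codon)
residue 2: R codons sorted = AGA,AGG,CGA,CGC,CGG,CGU -> pick first = AGA
residue 3: G codons sorted = GGA,GGC,GGG,GGU -> pick first = GGA
residue 4: I codons sorted = AUA,AUC,AUU -> pick first = AUA
residue 5: N codons sorted = AAC,AAU -> pick first = AAC
residue 6: H codons sorted = CAC,CAU -> pick first = CAC
residue 7: V codons sorted = GUA,GUC,GUG,GUU -> pick first = GUA
residue 8: M -> AUG (only codon)
terminator: stop codons sorted = UAA,UAG,UGA -> pick first = UAA

Answer: mRNA: AUGAGAGGAAUAAACCACGUAAUGUAA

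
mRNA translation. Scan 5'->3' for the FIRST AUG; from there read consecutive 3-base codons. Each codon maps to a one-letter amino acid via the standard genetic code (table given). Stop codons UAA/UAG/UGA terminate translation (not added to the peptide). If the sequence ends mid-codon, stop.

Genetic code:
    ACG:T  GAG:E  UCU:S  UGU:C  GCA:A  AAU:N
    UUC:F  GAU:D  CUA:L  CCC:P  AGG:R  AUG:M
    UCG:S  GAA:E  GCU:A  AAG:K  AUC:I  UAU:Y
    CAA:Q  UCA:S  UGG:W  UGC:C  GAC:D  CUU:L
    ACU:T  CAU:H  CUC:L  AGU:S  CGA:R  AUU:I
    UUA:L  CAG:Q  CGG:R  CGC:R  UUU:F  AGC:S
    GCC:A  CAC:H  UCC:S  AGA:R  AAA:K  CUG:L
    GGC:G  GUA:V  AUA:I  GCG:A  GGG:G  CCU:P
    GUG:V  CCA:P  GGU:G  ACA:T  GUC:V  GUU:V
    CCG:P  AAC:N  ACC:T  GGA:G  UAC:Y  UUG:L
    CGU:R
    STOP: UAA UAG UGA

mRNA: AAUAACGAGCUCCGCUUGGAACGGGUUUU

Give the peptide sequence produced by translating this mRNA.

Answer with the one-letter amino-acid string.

no AUG start codon found

Answer: (empty: no AUG start codon)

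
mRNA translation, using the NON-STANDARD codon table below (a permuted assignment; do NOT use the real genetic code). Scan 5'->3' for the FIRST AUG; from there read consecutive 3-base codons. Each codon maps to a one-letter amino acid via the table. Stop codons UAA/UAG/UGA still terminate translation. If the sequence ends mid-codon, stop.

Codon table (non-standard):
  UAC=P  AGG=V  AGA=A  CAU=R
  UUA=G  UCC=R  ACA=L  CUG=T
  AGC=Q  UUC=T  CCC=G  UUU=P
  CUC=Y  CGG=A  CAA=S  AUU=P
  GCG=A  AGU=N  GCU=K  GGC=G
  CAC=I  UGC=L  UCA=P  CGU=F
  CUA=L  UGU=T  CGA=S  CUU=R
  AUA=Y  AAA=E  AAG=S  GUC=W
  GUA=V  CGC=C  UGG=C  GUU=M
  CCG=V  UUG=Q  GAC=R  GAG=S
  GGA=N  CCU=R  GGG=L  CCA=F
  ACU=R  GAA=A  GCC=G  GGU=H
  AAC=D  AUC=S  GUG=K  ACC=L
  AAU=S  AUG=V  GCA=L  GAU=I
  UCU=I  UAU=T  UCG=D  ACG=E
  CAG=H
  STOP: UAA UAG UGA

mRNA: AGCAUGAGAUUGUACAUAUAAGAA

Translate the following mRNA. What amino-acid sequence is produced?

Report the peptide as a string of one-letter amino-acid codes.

Answer: VAQPY

Derivation:
start AUG at pos 3
pos 3: AUG -> V; peptide=V
pos 6: AGA -> A; peptide=VA
pos 9: UUG -> Q; peptide=VAQ
pos 12: UAC -> P; peptide=VAQP
pos 15: AUA -> Y; peptide=VAQPY
pos 18: UAA -> STOP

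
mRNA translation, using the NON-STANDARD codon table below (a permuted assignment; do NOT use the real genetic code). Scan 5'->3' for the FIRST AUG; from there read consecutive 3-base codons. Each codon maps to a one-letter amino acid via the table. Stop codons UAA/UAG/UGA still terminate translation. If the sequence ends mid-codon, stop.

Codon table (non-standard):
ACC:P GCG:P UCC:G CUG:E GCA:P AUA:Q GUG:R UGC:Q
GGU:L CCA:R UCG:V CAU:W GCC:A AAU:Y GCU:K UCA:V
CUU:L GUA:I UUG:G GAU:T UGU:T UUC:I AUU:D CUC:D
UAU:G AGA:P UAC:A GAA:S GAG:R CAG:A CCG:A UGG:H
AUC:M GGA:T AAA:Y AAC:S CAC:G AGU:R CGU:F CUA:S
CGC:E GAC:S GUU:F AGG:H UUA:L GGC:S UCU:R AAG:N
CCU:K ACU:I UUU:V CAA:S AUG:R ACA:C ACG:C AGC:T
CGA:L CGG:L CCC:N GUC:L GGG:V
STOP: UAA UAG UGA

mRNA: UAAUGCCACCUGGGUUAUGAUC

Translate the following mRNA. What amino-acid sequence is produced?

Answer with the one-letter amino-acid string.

Answer: RRKVL

Derivation:
start AUG at pos 2
pos 2: AUG -> R; peptide=R
pos 5: CCA -> R; peptide=RR
pos 8: CCU -> K; peptide=RRK
pos 11: GGG -> V; peptide=RRKV
pos 14: UUA -> L; peptide=RRKVL
pos 17: UGA -> STOP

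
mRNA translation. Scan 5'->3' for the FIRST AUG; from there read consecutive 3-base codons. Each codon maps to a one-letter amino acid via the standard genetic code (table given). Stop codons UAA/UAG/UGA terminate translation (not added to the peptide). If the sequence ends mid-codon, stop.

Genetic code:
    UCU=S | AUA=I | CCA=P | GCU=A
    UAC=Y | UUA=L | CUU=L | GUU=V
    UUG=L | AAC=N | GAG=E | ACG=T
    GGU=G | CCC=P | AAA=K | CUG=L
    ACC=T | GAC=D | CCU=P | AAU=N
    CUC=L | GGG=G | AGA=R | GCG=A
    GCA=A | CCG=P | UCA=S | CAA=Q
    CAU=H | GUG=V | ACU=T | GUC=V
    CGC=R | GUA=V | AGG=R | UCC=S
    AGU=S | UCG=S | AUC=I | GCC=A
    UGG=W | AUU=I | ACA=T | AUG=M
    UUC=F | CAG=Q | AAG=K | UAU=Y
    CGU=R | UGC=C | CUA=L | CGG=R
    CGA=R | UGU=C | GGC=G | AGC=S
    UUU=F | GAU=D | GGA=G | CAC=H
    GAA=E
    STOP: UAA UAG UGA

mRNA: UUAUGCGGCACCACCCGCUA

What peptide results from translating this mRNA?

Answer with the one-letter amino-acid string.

start AUG at pos 2
pos 2: AUG -> M; peptide=M
pos 5: CGG -> R; peptide=MR
pos 8: CAC -> H; peptide=MRH
pos 11: CAC -> H; peptide=MRHH
pos 14: CCG -> P; peptide=MRHHP
pos 17: CUA -> L; peptide=MRHHPL
pos 20: only 0 nt remain (<3), stop (end of mRNA)

Answer: MRHHPL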